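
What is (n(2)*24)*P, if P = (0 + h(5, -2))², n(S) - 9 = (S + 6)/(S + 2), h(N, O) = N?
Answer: 6600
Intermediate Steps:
n(S) = 9 + (6 + S)/(2 + S) (n(S) = 9 + (S + 6)/(S + 2) = 9 + (6 + S)/(2 + S))
P = 25 (P = (0 + 5)² = 5² = 25)
(n(2)*24)*P = ((2*(12 + 5*2)/(2 + 2))*24)*25 = ((2*(12 + 10)/4)*24)*25 = ((2*(¼)*22)*24)*25 = (11*24)*25 = 264*25 = 6600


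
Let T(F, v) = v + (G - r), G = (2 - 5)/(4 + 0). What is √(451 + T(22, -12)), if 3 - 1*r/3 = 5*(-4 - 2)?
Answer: √1357/2 ≈ 18.419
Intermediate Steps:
r = 99 (r = 9 - 15*(-4 - 2) = 9 - 15*(-6) = 9 - 3*(-30) = 9 + 90 = 99)
G = -¾ (G = -3/4 = -3*¼ = -¾ ≈ -0.75000)
T(F, v) = -399/4 + v (T(F, v) = v + (-¾ - 1*99) = v + (-¾ - 99) = v - 399/4 = -399/4 + v)
√(451 + T(22, -12)) = √(451 + (-399/4 - 12)) = √(451 - 447/4) = √(1357/4) = √1357/2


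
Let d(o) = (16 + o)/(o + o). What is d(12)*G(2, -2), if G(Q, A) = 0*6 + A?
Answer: -7/3 ≈ -2.3333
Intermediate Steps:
G(Q, A) = A (G(Q, A) = 0 + A = A)
d(o) = (16 + o)/(2*o) (d(o) = (16 + o)/((2*o)) = (16 + o)*(1/(2*o)) = (16 + o)/(2*o))
d(12)*G(2, -2) = ((½)*(16 + 12)/12)*(-2) = ((½)*(1/12)*28)*(-2) = (7/6)*(-2) = -7/3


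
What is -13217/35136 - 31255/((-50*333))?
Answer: 3252269/2166720 ≈ 1.5010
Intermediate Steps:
-13217/35136 - 31255/((-50*333)) = -13217*1/35136 - 31255/(-16650) = -13217/35136 - 31255*(-1/16650) = -13217/35136 + 6251/3330 = 3252269/2166720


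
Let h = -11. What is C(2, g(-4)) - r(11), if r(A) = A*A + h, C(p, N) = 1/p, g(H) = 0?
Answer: -219/2 ≈ -109.50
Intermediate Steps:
r(A) = -11 + A² (r(A) = A*A - 11 = A² - 11 = -11 + A²)
C(2, g(-4)) - r(11) = 1/2 - (-11 + 11²) = ½ - (-11 + 121) = ½ - 1*110 = ½ - 110 = -219/2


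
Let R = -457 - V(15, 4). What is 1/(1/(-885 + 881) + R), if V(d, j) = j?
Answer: -4/1845 ≈ -0.0021680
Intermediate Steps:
R = -461 (R = -457 - 1*4 = -457 - 4 = -461)
1/(1/(-885 + 881) + R) = 1/(1/(-885 + 881) - 461) = 1/(1/(-4) - 461) = 1/(-¼ - 461) = 1/(-1845/4) = -4/1845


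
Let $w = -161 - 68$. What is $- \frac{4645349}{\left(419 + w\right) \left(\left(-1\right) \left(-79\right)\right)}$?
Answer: $- \frac{4645349}{15010} \approx -309.48$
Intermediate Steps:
$w = -229$
$- \frac{4645349}{\left(419 + w\right) \left(\left(-1\right) \left(-79\right)\right)} = - \frac{4645349}{\left(419 - 229\right) \left(\left(-1\right) \left(-79\right)\right)} = - \frac{4645349}{190 \cdot 79} = - \frac{4645349}{15010}$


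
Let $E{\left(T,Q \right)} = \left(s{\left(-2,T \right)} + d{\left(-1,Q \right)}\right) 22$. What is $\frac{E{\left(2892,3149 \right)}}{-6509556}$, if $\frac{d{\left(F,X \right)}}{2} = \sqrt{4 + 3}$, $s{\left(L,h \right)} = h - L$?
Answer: $- \frac{15917}{1627389} - \frac{11 \sqrt{7}}{1627389} \approx -0.0097986$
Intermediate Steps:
$d{\left(F,X \right)} = 2 \sqrt{7}$ ($d{\left(F,X \right)} = 2 \sqrt{4 + 3} = 2 \sqrt{7}$)
$E{\left(T,Q \right)} = 44 + 22 T + 44 \sqrt{7}$ ($E{\left(T,Q \right)} = \left(\left(T - -2\right) + 2 \sqrt{7}\right) 22 = \left(\left(T + 2\right) + 2 \sqrt{7}\right) 22 = \left(\left(2 + T\right) + 2 \sqrt{7}\right) 22 = \left(2 + T + 2 \sqrt{7}\right) 22 = 44 + 22 T + 44 \sqrt{7}$)
$\frac{E{\left(2892,3149 \right)}}{-6509556} = \frac{44 + 22 \cdot 2892 + 44 \sqrt{7}}{-6509556} = \left(44 + 63624 + 44 \sqrt{7}\right) \left(- \frac{1}{6509556}\right) = \left(63668 + 44 \sqrt{7}\right) \left(- \frac{1}{6509556}\right) = - \frac{15917}{1627389} - \frac{11 \sqrt{7}}{1627389}$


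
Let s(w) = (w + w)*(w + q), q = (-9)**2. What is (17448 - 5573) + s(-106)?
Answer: 17175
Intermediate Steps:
q = 81
s(w) = 2*w*(81 + w) (s(w) = (w + w)*(w + 81) = (2*w)*(81 + w) = 2*w*(81 + w))
(17448 - 5573) + s(-106) = (17448 - 5573) + 2*(-106)*(81 - 106) = 11875 + 2*(-106)*(-25) = 11875 + 5300 = 17175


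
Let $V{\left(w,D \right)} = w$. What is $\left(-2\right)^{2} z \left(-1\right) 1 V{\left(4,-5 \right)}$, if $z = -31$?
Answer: $496$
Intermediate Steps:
$\left(-2\right)^{2} z \left(-1\right) 1 V{\left(4,-5 \right)} = \left(-2\right)^{2} \left(-31\right) \left(-1\right) 1 \cdot 4 = 4 \left(-31\right) \left(\left(-1\right) 4\right) = \left(-124\right) \left(-4\right) = 496$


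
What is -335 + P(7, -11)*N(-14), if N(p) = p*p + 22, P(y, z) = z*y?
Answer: -17121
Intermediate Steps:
P(y, z) = y*z
N(p) = 22 + p² (N(p) = p² + 22 = 22 + p²)
-335 + P(7, -11)*N(-14) = -335 + (7*(-11))*(22 + (-14)²) = -335 - 77*(22 + 196) = -335 - 77*218 = -335 - 16786 = -17121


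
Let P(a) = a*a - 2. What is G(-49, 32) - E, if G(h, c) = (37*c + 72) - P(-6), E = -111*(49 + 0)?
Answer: 6661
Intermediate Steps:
E = -5439 (E = -111*49 = -5439)
P(a) = -2 + a**2 (P(a) = a**2 - 2 = -2 + a**2)
G(h, c) = 38 + 37*c (G(h, c) = (37*c + 72) - (-2 + (-6)**2) = (72 + 37*c) - (-2 + 36) = (72 + 37*c) - 1*34 = (72 + 37*c) - 34 = 38 + 37*c)
G(-49, 32) - E = (38 + 37*32) - 1*(-5439) = (38 + 1184) + 5439 = 1222 + 5439 = 6661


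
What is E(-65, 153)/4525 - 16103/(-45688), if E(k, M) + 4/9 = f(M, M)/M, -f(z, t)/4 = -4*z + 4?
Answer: 3752171969/10543648200 ≈ 0.35587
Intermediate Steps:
f(z, t) = -16 + 16*z (f(z, t) = -4*(-4*z + 4) = -4*(4 - 4*z) = -16 + 16*z)
E(k, M) = -4/9 + (-16 + 16*M)/M
E(-65, 153)/4525 - 16103/(-45688) = (140/9 - 16/153)/4525 - 16103/(-45688) = (140/9 - 16*1/153)*(1/4525) - 16103*(-1/45688) = (140/9 - 16/153)*(1/4525) + 16103/45688 = (788/51)*(1/4525) + 16103/45688 = 788/230775 + 16103/45688 = 3752171969/10543648200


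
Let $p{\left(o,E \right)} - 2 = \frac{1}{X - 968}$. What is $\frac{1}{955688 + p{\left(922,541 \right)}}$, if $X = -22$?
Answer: $\frac{990}{946133099} \approx 1.0464 \cdot 10^{-6}$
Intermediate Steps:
$p{\left(o,E \right)} = \frac{1979}{990}$ ($p{\left(o,E \right)} = 2 + \frac{1}{-22 - 968} = 2 + \frac{1}{-990} = 2 - \frac{1}{990} = \frac{1979}{990}$)
$\frac{1}{955688 + p{\left(922,541 \right)}} = \frac{1}{955688 + \frac{1979}{990}} = \frac{1}{\frac{946133099}{990}} = \frac{990}{946133099}$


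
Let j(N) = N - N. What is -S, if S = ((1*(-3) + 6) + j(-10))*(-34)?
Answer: 102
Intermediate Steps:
j(N) = 0
S = -102 (S = ((1*(-3) + 6) + 0)*(-34) = ((-3 + 6) + 0)*(-34) = (3 + 0)*(-34) = 3*(-34) = -102)
-S = -1*(-102) = 102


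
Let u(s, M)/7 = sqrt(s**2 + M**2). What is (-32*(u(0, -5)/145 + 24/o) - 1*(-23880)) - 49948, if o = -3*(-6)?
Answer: -2272300/87 ≈ -26118.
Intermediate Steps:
o = 18
u(s, M) = 7*sqrt(M**2 + s**2) (u(s, M) = 7*sqrt(s**2 + M**2) = 7*sqrt(M**2 + s**2))
(-32*(u(0, -5)/145 + 24/o) - 1*(-23880)) - 49948 = (-32*((7*sqrt((-5)**2 + 0**2))/145 + 24/18) - 1*(-23880)) - 49948 = (-32*((7*sqrt(25 + 0))*(1/145) + 24*(1/18)) + 23880) - 49948 = (-32*((7*sqrt(25))*(1/145) + 4/3) + 23880) - 49948 = (-32*((7*5)*(1/145) + 4/3) + 23880) - 49948 = (-32*(35*(1/145) + 4/3) + 23880) - 49948 = (-32*(7/29 + 4/3) + 23880) - 49948 = (-32*137/87 + 23880) - 49948 = (-4384/87 + 23880) - 49948 = 2073176/87 - 49948 = -2272300/87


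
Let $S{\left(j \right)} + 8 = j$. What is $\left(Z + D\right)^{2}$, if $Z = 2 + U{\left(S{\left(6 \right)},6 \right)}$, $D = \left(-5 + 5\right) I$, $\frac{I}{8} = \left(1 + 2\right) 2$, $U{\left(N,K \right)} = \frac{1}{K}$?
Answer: $\frac{169}{36} \approx 4.6944$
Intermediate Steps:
$S{\left(j \right)} = -8 + j$
$I = 48$ ($I = 8 \left(1 + 2\right) 2 = 8 \cdot 3 \cdot 2 = 8 \cdot 6 = 48$)
$D = 0$ ($D = \left(-5 + 5\right) 48 = 0 \cdot 48 = 0$)
$Z = \frac{13}{6}$ ($Z = 2 + \frac{1}{6} = \frac{13}{6} \approx 2.1667$)
$\left(Z + D\right)^{2} = \left(\frac{13}{6} + 0\right)^{2} = \left(\frac{13}{6}\right)^{2} = \frac{169}{36}$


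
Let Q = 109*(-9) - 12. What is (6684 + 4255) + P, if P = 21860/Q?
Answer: 10840567/993 ≈ 10917.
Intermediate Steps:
Q = -993 (Q = -981 - 12 = -993)
P = -21860/993 (P = 21860/(-993) = 21860*(-1/993) = -21860/993 ≈ -22.014)
(6684 + 4255) + P = (6684 + 4255) - 21860/993 = 10939 - 21860/993 = 10840567/993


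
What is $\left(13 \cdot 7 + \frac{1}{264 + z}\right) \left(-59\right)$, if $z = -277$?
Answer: $- \frac{69738}{13} \approx -5364.5$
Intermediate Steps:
$\left(13 \cdot 7 + \frac{1}{264 + z}\right) \left(-59\right) = \left(13 \cdot 7 + \frac{1}{264 - 277}\right) \left(-59\right) = \left(91 + \frac{1}{-13}\right) \left(-59\right) = \left(91 - \frac{1}{13}\right) \left(-59\right) = \frac{1182}{13} \left(-59\right) = - \frac{69738}{13}$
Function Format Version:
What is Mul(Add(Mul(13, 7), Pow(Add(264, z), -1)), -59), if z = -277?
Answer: Rational(-69738, 13) ≈ -5364.5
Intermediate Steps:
Mul(Add(Mul(13, 7), Pow(Add(264, z), -1)), -59) = Mul(Add(Mul(13, 7), Pow(Add(264, -277), -1)), -59) = Mul(Add(91, Pow(-13, -1)), -59) = Mul(Add(91, Rational(-1, 13)), -59) = Mul(Rational(1182, 13), -59) = Rational(-69738, 13)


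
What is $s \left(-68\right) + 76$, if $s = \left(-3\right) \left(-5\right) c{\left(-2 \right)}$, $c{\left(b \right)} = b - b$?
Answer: $76$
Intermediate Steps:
$c{\left(b \right)} = 0$
$s = 0$ ($s = \left(-3\right) \left(-5\right) 0 = 15 \cdot 0 = 0$)
$s \left(-68\right) + 76 = 0 \left(-68\right) + 76 = 0 + 76 = 76$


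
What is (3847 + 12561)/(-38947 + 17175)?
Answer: -4102/5443 ≈ -0.75363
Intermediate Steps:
(3847 + 12561)/(-38947 + 17175) = 16408/(-21772) = 16408*(-1/21772) = -4102/5443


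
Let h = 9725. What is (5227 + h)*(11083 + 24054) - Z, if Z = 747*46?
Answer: 525334062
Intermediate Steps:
Z = 34362
(5227 + h)*(11083 + 24054) - Z = (5227 + 9725)*(11083 + 24054) - 1*34362 = 14952*35137 - 34362 = 525368424 - 34362 = 525334062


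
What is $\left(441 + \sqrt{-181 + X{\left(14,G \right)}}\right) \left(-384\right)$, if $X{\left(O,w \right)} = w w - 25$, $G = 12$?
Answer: $-169344 - 384 i \sqrt{62} \approx -1.6934 \cdot 10^{5} - 3023.6 i$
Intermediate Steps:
$X{\left(O,w \right)} = -25 + w^{2}$ ($X{\left(O,w \right)} = w^{2} - 25 = -25 + w^{2}$)
$\left(441 + \sqrt{-181 + X{\left(14,G \right)}}\right) \left(-384\right) = \left(441 + \sqrt{-181 - \left(25 - 12^{2}\right)}\right) \left(-384\right) = \left(441 + \sqrt{-181 + \left(-25 + 144\right)}\right) \left(-384\right) = \left(441 + \sqrt{-181 + 119}\right) \left(-384\right) = \left(441 + \sqrt{-62}\right) \left(-384\right) = \left(441 + i \sqrt{62}\right) \left(-384\right) = -169344 - 384 i \sqrt{62}$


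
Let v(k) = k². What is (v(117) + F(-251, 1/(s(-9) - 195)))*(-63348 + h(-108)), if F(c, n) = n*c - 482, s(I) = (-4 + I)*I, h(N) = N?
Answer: -10897478672/13 ≈ -8.3827e+8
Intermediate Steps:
s(I) = I*(-4 + I)
F(c, n) = -482 + c*n (F(c, n) = c*n - 482 = -482 + c*n)
(v(117) + F(-251, 1/(s(-9) - 195)))*(-63348 + h(-108)) = (117² + (-482 - 251/(-9*(-4 - 9) - 195)))*(-63348 - 108) = (13689 + (-482 - 251/(-9*(-13) - 195)))*(-63456) = (13689 + (-482 - 251/(117 - 195)))*(-63456) = (13689 + (-482 - 251/(-78)))*(-63456) = (13689 + (-482 - 251*(-1/78)))*(-63456) = (13689 + (-482 + 251/78))*(-63456) = (13689 - 37345/78)*(-63456) = (1030397/78)*(-63456) = -10897478672/13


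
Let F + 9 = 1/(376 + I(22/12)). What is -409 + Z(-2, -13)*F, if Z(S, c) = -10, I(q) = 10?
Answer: -61572/193 ≈ -319.03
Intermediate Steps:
F = -3473/386 (F = -9 + 1/(376 + 10) = -9 + 1/386 = -3473/386 ≈ -8.9974)
-409 + Z(-2, -13)*F = -409 - 10*(-3473/386) = -409 + 17365/193 = -61572/193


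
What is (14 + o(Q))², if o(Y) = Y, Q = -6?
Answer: 64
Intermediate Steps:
(14 + o(Q))² = (14 - 6)² = 8² = 64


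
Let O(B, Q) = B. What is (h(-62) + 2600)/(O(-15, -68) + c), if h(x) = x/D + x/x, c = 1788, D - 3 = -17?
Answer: 18238/12411 ≈ 1.4695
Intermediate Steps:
D = -14 (D = 3 - 17 = -14)
h(x) = 1 - x/14 (h(x) = x/(-14) + x/x = x*(-1/14) + 1 = -x/14 + 1 = 1 - x/14)
(h(-62) + 2600)/(O(-15, -68) + c) = ((1 - 1/14*(-62)) + 2600)/(-15 + 1788) = ((1 + 31/7) + 2600)/1773 = (38/7 + 2600)*(1/1773) = (18238/7)*(1/1773) = 18238/12411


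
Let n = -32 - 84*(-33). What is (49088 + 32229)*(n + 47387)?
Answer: 4076177259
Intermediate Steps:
n = 2740 (n = -32 + 2772 = 2740)
(49088 + 32229)*(n + 47387) = (49088 + 32229)*(2740 + 47387) = 81317*50127 = 4076177259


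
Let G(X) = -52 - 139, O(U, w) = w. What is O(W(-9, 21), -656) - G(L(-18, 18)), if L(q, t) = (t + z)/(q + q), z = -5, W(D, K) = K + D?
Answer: -465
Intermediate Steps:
W(D, K) = D + K
L(q, t) = (-5 + t)/(2*q) (L(q, t) = (t - 5)/(q + q) = (-5 + t)/((2*q)) = (-5 + t)*(1/(2*q)) = (-5 + t)/(2*q))
G(X) = -191
O(W(-9, 21), -656) - G(L(-18, 18)) = -656 - 1*(-191) = -656 + 191 = -465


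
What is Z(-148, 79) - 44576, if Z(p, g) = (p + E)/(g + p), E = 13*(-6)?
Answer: -3075518/69 ≈ -44573.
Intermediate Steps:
E = -78
Z(p, g) = (-78 + p)/(g + p) (Z(p, g) = (p - 78)/(g + p) = (-78 + p)/(g + p))
Z(-148, 79) - 44576 = (-78 - 148)/(79 - 148) - 44576 = -226/(-69) - 44576 = -1/69*(-226) - 44576 = 226/69 - 44576 = -3075518/69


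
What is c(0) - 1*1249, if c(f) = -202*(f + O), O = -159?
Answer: 30869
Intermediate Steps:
c(f) = 32118 - 202*f (c(f) = -202*(f - 159) = -202*(-159 + f) = 32118 - 202*f)
c(0) - 1*1249 = (32118 - 202*0) - 1*1249 = (32118 + 0) - 1249 = 32118 - 1249 = 30869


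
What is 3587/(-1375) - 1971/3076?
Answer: -13743737/4229500 ≈ -3.2495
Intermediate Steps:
3587/(-1375) - 1971/3076 = 3587*(-1/1375) - 1971*1/3076 = -3587/1375 - 1971/3076 = -13743737/4229500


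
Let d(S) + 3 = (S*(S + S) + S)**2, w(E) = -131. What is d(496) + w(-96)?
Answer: 242583830650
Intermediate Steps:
d(S) = -3 + (S + 2*S**2)**2 (d(S) = -3 + (S*(S + S) + S)**2 = -3 + (S*(2*S) + S)**2 = -3 + (2*S**2 + S)**2 = -3 + (S + 2*S**2)**2)
d(496) + w(-96) = (-3 + 496**2*(1 + 2*496)**2) - 131 = (-3 + 246016*(1 + 992)**2) - 131 = (-3 + 246016*993**2) - 131 = (-3 + 246016*986049) - 131 = (-3 + 242583830784) - 131 = 242583830781 - 131 = 242583830650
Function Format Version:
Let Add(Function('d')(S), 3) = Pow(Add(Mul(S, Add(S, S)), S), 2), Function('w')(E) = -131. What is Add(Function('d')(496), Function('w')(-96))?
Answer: 242583830650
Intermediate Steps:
Function('d')(S) = Add(-3, Pow(Add(S, Mul(2, Pow(S, 2))), 2)) (Function('d')(S) = Add(-3, Pow(Add(Mul(S, Add(S, S)), S), 2)) = Add(-3, Pow(Add(Mul(S, Mul(2, S)), S), 2)) = Add(-3, Pow(Add(Mul(2, Pow(S, 2)), S), 2)) = Add(-3, Pow(Add(S, Mul(2, Pow(S, 2))), 2)))
Add(Function('d')(496), Function('w')(-96)) = Add(Add(-3, Mul(Pow(496, 2), Pow(Add(1, Mul(2, 496)), 2))), -131) = Add(Add(-3, Mul(246016, Pow(Add(1, 992), 2))), -131) = Add(Add(-3, Mul(246016, Pow(993, 2))), -131) = Add(Add(-3, Mul(246016, 986049)), -131) = Add(Add(-3, 242583830784), -131) = Add(242583830781, -131) = 242583830650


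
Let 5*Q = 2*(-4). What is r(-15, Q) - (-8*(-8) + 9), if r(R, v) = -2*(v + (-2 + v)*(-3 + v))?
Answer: -2573/25 ≈ -102.92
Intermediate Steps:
Q = -8/5 (Q = (2*(-4))/5 = (⅕)*(-8) = -8/5 ≈ -1.6000)
r(R, v) = -2*v - 2*(-3 + v)*(-2 + v) (r(R, v) = -2*(v + (-3 + v)*(-2 + v)) = -2*v - 2*(-3 + v)*(-2 + v))
r(-15, Q) - (-8*(-8) + 9) = (-12 - 2*(-8/5)² + 8*(-8/5)) - (-8*(-8) + 9) = (-12 - 2*64/25 - 64/5) - (64 + 9) = (-12 - 128/25 - 64/5) - 1*73 = -748/25 - 73 = -2573/25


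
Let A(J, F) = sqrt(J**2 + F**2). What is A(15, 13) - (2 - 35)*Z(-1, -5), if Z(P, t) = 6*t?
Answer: -990 + sqrt(394) ≈ -970.15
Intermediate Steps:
A(J, F) = sqrt(F**2 + J**2)
A(15, 13) - (2 - 35)*Z(-1, -5) = sqrt(13**2 + 15**2) - (2 - 35)*6*(-5) = sqrt(169 + 225) - (-33)*(-30) = sqrt(394) - 1*990 = sqrt(394) - 990 = -990 + sqrt(394)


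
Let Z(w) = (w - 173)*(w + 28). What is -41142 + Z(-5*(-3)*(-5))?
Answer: -29486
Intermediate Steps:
Z(w) = (-173 + w)*(28 + w)
-41142 + Z(-5*(-3)*(-5)) = -41142 + (-4844 + (-5*(-3)*(-5))² - 145*(-5*(-3))*(-5)) = -41142 + (-4844 + (15*(-5))² - 2175*(-5)) = -41142 + (-4844 + (-75)² - 145*(-75)) = -41142 + (-4844 + 5625 + 10875) = -41142 + 11656 = -29486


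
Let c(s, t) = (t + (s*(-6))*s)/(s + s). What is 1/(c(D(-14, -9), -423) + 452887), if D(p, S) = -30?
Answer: 20/9059681 ≈ 2.2076e-6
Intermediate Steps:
c(s, t) = (t - 6*s²)/(2*s) (c(s, t) = (t + (-6*s)*s)/((2*s)) = (t - 6*s²)*(1/(2*s)) = (t - 6*s²)/(2*s))
1/(c(D(-14, -9), -423) + 452887) = 1/((-3*(-30) + (½)*(-423)/(-30)) + 452887) = 1/((90 + (½)*(-423)*(-1/30)) + 452887) = 1/((90 + 141/20) + 452887) = 1/(1941/20 + 452887) = 1/(9059681/20) = 20/9059681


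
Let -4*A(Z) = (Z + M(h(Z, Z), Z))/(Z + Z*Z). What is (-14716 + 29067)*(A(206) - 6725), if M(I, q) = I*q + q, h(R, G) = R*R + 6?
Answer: -2236660754/23 ≈ -9.7246e+7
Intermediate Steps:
h(R, G) = 6 + R² (h(R, G) = R² + 6 = 6 + R²)
M(I, q) = q + I*q
A(Z) = -(Z + Z*(7 + Z²))/(4*(Z + Z²)) (A(Z) = -(Z + Z*(1 + (6 + Z²)))/(4*(Z + Z*Z)) = -(Z + Z*(7 + Z²))/(4*(Z + Z²)))
(-14716 + 29067)*(A(206) - 6725) = (-14716 + 29067)*((-8 - 1*206²)/(4*(1 + 206)) - 6725) = 14351*((¼)*(-8 - 1*42436)/207 - 6725) = 14351*((¼)*(1/207)*(-8 - 42436) - 6725) = 14351*((¼)*(1/207)*(-42444) - 6725) = 14351*(-1179/23 - 6725) = 14351*(-155854/23) = -2236660754/23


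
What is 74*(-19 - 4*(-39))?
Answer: 10138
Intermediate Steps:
74*(-19 - 4*(-39)) = 74*(-19 + 156) = 74*137 = 10138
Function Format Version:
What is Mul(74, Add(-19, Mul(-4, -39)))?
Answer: 10138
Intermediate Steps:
Mul(74, Add(-19, Mul(-4, -39))) = Mul(74, Add(-19, 156)) = Mul(74, 137) = 10138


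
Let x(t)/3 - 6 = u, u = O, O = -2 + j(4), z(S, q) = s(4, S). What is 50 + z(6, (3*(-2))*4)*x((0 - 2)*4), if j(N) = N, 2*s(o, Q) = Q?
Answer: 122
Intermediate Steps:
s(o, Q) = Q/2
z(S, q) = S/2
O = 2 (O = -2 + 4 = 2)
u = 2
x(t) = 24 (x(t) = 18 + 3*2 = 18 + 6 = 24)
50 + z(6, (3*(-2))*4)*x((0 - 2)*4) = 50 + ((½)*6)*24 = 50 + 3*24 = 50 + 72 = 122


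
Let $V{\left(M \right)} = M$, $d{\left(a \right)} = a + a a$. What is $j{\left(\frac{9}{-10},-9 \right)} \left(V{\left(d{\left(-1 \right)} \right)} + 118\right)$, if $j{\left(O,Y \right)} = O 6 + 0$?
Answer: $- \frac{3186}{5} \approx -637.2$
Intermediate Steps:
$d{\left(a \right)} = a + a^{2}$
$j{\left(O,Y \right)} = 6 O$ ($j{\left(O,Y \right)} = 6 O + 0 = 6 O$)
$j{\left(\frac{9}{-10},-9 \right)} \left(V{\left(d{\left(-1 \right)} \right)} + 118\right) = 6 \frac{9}{-10} \left(- (1 - 1) + 118\right) = 6 \cdot 9 \left(- \frac{1}{10}\right) \left(\left(-1\right) 0 + 118\right) = 6 \left(- \frac{9}{10}\right) \left(0 + 118\right) = \left(- \frac{27}{5}\right) 118 = - \frac{3186}{5}$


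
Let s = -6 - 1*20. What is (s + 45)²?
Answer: 361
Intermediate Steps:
s = -26 (s = -6 - 20 = -26)
(s + 45)² = (-26 + 45)² = 19² = 361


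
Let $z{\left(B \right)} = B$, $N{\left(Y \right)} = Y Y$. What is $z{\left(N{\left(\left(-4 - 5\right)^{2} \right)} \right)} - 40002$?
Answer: $-33441$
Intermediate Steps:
$N{\left(Y \right)} = Y^{2}$
$z{\left(N{\left(\left(-4 - 5\right)^{2} \right)} \right)} - 40002 = \left(\left(-4 - 5\right)^{2}\right)^{2} - 40002 = \left(\left(-9\right)^{2}\right)^{2} - 40002 = 81^{2} - 40002 = 6561 - 40002 = -33441$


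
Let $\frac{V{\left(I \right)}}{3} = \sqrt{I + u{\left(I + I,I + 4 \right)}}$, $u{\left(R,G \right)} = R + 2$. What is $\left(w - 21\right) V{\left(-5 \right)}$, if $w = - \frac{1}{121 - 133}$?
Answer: $- \frac{251 i \sqrt{13}}{4} \approx - 226.25 i$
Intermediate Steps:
$u{\left(R,G \right)} = 2 + R$
$w = \frac{1}{12}$ ($w = - \frac{1}{-12} = \left(-1\right) \left(- \frac{1}{12}\right) = \frac{1}{12} \approx 0.083333$)
$V{\left(I \right)} = 3 \sqrt{2 + 3 I}$ ($V{\left(I \right)} = 3 \sqrt{I + \left(2 + \left(I + I\right)\right)} = 3 \sqrt{I + \left(2 + 2 I\right)} = 3 \sqrt{2 + 3 I}$)
$\left(w - 21\right) V{\left(-5 \right)} = \left(\frac{1}{12} - 21\right) 3 \sqrt{2 + 3 \left(-5\right)} = - \frac{251 \cdot 3 \sqrt{2 - 15}}{12} = - \frac{251 \cdot 3 \sqrt{-13}}{12} = - \frac{251 \cdot 3 i \sqrt{13}}{12} = - \frac{251 i \sqrt{13}}{4}$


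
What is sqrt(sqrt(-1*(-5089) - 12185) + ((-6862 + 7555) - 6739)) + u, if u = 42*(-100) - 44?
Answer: -4244 + sqrt(-6046 + 2*I*sqrt(1774)) ≈ -4243.5 + 77.758*I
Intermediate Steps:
u = -4244 (u = -4200 - 44 = -4244)
sqrt(sqrt(-1*(-5089) - 12185) + ((-6862 + 7555) - 6739)) + u = sqrt(sqrt(-1*(-5089) - 12185) + ((-6862 + 7555) - 6739)) - 4244 = sqrt(sqrt(5089 - 12185) + (693 - 6739)) - 4244 = sqrt(sqrt(-7096) - 6046) - 4244 = sqrt(2*I*sqrt(1774) - 6046) - 4244 = sqrt(-6046 + 2*I*sqrt(1774)) - 4244 = -4244 + sqrt(-6046 + 2*I*sqrt(1774))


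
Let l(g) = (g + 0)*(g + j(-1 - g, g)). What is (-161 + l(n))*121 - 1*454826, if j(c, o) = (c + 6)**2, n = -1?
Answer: -478542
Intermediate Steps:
j(c, o) = (6 + c)**2
l(g) = g*(g + (5 - g)**2) (l(g) = (g + 0)*(g + (6 + (-1 - g))**2) = g*(g + (5 - g)**2))
(-161 + l(n))*121 - 1*454826 = (-161 - (-1 + (-5 - 1)**2))*121 - 1*454826 = (-161 - (-1 + (-6)**2))*121 - 454826 = (-161 - (-1 + 36))*121 - 454826 = (-161 - 1*35)*121 - 454826 = (-161 - 35)*121 - 454826 = -196*121 - 454826 = -23716 - 454826 = -478542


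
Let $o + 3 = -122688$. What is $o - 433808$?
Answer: $-556499$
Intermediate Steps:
$o = -122691$ ($o = -3 - 122688 = -122691$)
$o - 433808 = -122691 - 433808 = -556499$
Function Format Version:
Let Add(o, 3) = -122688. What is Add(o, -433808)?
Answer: -556499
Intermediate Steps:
o = -122691 (o = Add(-3, -122688) = -122691)
Add(o, -433808) = Add(-122691, -433808) = -556499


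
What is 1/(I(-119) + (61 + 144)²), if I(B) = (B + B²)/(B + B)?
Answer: 1/41966 ≈ 2.3829e-5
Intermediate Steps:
I(B) = (B + B²)/(2*B) (I(B) = (B + B²)/((2*B)) = (B + B²)*(1/(2*B)) = (B + B²)/(2*B))
1/(I(-119) + (61 + 144)²) = 1/((½ + (½)*(-119)) + (61 + 144)²) = 1/((½ - 119/2) + 205²) = 1/(-59 + 42025) = 1/41966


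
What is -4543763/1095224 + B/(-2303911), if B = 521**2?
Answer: -10765714254877/2523298621064 ≈ -4.2665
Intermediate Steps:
B = 271441
-4543763/1095224 + B/(-2303911) = -4543763/1095224 + 271441/(-2303911) = -4543763*1/1095224 + 271441*(-1/2303911) = -4543763/1095224 - 271441/2303911 = -10765714254877/2523298621064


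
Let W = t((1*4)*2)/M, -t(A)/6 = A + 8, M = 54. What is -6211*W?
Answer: 99376/9 ≈ 11042.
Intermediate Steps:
t(A) = -48 - 6*A (t(A) = -6*(A + 8) = -6*(8 + A) = -48 - 6*A)
W = -16/9 (W = (-48 - 6*1*4*2)/54 = (-48 - 24*2)*(1/54) = (-48 - 6*8)*(1/54) = (-48 - 48)*(1/54) = -96*1/54 = -16/9 ≈ -1.7778)
-6211*W = -6211*(-16/9) = 99376/9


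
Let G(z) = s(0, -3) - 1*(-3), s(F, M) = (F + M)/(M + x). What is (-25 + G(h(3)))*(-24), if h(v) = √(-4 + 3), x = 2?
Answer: 456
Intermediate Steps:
s(F, M) = (F + M)/(2 + M) (s(F, M) = (F + M)/(M + 2) = (F + M)/(2 + M))
h(v) = I (h(v) = √(-1) = I)
G(z) = 6 (G(z) = (0 - 3)/(2 - 3) - 1*(-3) = -3/(-1) + 3 = -1*(-3) + 3 = 3 + 3 = 6)
(-25 + G(h(3)))*(-24) = (-25 + 6)*(-24) = -19*(-24) = 456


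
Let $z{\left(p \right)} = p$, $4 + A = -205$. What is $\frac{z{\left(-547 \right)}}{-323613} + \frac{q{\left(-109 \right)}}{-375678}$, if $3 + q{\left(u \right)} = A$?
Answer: $\frac{15227879}{6754126923} \approx 0.0022546$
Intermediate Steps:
$A = -209$ ($A = -4 - 205 = -209$)
$q{\left(u \right)} = -212$ ($q{\left(u \right)} = -3 - 209 = -212$)
$\frac{z{\left(-547 \right)}}{-323613} + \frac{q{\left(-109 \right)}}{-375678} = - \frac{547}{-323613} - \frac{212}{-375678} = \left(-547\right) \left(- \frac{1}{323613}\right) - - \frac{106}{187839} = \frac{547}{323613} + \frac{106}{187839} = \frac{15227879}{6754126923}$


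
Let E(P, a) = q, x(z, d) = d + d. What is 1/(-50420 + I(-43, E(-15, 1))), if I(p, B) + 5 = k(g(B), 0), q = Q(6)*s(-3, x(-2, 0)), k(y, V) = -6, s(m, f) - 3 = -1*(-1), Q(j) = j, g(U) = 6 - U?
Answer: -1/50431 ≈ -1.9829e-5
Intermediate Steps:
x(z, d) = 2*d
s(m, f) = 4 (s(m, f) = 3 - 1*(-1) = 3 + 1 = 4)
q = 24 (q = 6*4 = 24)
E(P, a) = 24
I(p, B) = -11 (I(p, B) = -5 - 6 = -11)
1/(-50420 + I(-43, E(-15, 1))) = 1/(-50420 - 11) = 1/(-50431) = -1/50431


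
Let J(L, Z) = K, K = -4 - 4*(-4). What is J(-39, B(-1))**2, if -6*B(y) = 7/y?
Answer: 144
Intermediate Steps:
B(y) = -7/(6*y)
K = 12 (K = -4 + 16 = 12)
J(L, Z) = 12
J(-39, B(-1))**2 = 12**2 = 144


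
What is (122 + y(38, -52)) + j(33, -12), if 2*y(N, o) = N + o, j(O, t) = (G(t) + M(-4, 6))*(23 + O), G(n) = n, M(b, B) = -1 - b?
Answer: -389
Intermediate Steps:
j(O, t) = (3 + t)*(23 + O) (j(O, t) = (t + (-1 - 1*(-4)))*(23 + O) = (t + (-1 + 4))*(23 + O) = (t + 3)*(23 + O) = (3 + t)*(23 + O))
y(N, o) = N/2 + o/2 (y(N, o) = (N + o)/2 = N/2 + o/2)
(122 + y(38, -52)) + j(33, -12) = (122 + ((½)*38 + (½)*(-52))) + (69 + 3*33 + 23*(-12) + 33*(-12)) = (122 + (19 - 26)) + (69 + 99 - 276 - 396) = (122 - 7) - 504 = 115 - 504 = -389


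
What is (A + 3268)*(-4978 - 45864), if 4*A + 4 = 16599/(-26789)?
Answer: -8898927449313/53578 ≈ -1.6609e+8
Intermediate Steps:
A = -123755/107156 (A = -1 + (16599/(-26789))/4 = -1 + (16599*(-1/26789))/4 = -1 + (1/4)*(-16599/26789) = -1 - 16599/107156 = -123755/107156 ≈ -1.1549)
(A + 3268)*(-4978 - 45864) = (-123755/107156 + 3268)*(-4978 - 45864) = (350062053/107156)*(-50842) = -8898927449313/53578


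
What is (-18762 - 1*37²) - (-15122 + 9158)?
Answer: -14167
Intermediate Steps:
(-18762 - 1*37²) - (-15122 + 9158) = (-18762 - 1*1369) - 1*(-5964) = (-18762 - 1369) + 5964 = -20131 + 5964 = -14167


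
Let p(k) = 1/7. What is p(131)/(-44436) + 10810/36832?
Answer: 420304411/1432083408 ≈ 0.29349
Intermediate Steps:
p(k) = ⅐
p(131)/(-44436) + 10810/36832 = (⅐)/(-44436) + 10810/36832 = (⅐)*(-1/44436) + 10810*(1/36832) = -1/311052 + 5405/18416 = 420304411/1432083408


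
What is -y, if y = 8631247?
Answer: -8631247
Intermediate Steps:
-y = -1*8631247 = -8631247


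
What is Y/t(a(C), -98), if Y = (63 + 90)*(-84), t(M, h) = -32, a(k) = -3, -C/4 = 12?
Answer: 3213/8 ≈ 401.63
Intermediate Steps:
C = -48 (C = -4*12 = -48)
Y = -12852 (Y = 153*(-84) = -12852)
Y/t(a(C), -98) = -12852/(-32) = -12852*(-1/32) = 3213/8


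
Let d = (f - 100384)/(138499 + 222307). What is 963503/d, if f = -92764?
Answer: -173818831709/96574 ≈ -1.7999e+6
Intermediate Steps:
d = -96574/180403 (d = (-92764 - 100384)/(138499 + 222307) = -193148/360806 = -193148*1/360806 = -96574/180403 ≈ -0.53532)
963503/d = 963503/(-96574/180403) = 963503*(-180403/96574) = -173818831709/96574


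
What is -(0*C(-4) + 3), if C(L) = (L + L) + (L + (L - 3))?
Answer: -3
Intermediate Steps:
C(L) = -3 + 4*L (C(L) = 2*L + (L + (-3 + L)) = 2*L + (-3 + 2*L) = -3 + 4*L)
-(0*C(-4) + 3) = -(0*(-3 + 4*(-4)) + 3) = -(0*(-3 - 16) + 3) = -(0*(-19) + 3) = -(0 + 3) = -1*3 = -3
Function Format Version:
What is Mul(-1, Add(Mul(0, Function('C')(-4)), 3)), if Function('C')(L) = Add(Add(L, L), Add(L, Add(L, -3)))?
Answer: -3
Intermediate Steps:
Function('C')(L) = Add(-3, Mul(4, L)) (Function('C')(L) = Add(Mul(2, L), Add(L, Add(-3, L))) = Add(Mul(2, L), Add(-3, Mul(2, L))) = Add(-3, Mul(4, L)))
Mul(-1, Add(Mul(0, Function('C')(-4)), 3)) = Mul(-1, Add(Mul(0, Add(-3, Mul(4, -4))), 3)) = Mul(-1, Add(Mul(0, Add(-3, -16)), 3)) = Mul(-1, Add(Mul(0, -19), 3)) = Mul(-1, Add(0, 3)) = Mul(-1, 3) = -3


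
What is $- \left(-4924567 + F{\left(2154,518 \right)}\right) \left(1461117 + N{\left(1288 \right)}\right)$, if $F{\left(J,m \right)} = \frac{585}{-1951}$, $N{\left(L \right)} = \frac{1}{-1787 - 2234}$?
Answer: $\frac{56447461125371947712}{7844971} \approx 7.1954 \cdot 10^{12}$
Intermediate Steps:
$N{\left(L \right)} = - \frac{1}{4021}$ ($N{\left(L \right)} = \frac{1}{-4021} = - \frac{1}{4021}$)
$F{\left(J,m \right)} = - \frac{585}{1951}$ ($F{\left(J,m \right)} = 585 \left(- \frac{1}{1951}\right) = - \frac{585}{1951}$)
$- \left(-4924567 + F{\left(2154,518 \right)}\right) \left(1461117 + N{\left(1288 \right)}\right) = - \left(-4924567 - \frac{585}{1951}\right) \left(1461117 - \frac{1}{4021}\right) = - \frac{\left(-9607830802\right) 5875151456}{1951 \cdot 4021} = \left(-1\right) \left(- \frac{56447461125371947712}{7844971}\right) = \frac{56447461125371947712}{7844971}$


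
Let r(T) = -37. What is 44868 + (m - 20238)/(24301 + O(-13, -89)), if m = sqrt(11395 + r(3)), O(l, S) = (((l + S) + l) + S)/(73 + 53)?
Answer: 22895132118/510287 + 63*sqrt(1262)/510287 ≈ 44867.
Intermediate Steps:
O(l, S) = S/63 + l/63 (O(l, S) = (((S + l) + l) + S)/126 = ((S + 2*l) + S)*(1/126) = (2*S + 2*l)*(1/126) = S/63 + l/63)
m = 3*sqrt(1262) (m = sqrt(11395 - 37) = sqrt(11358) = 3*sqrt(1262) ≈ 106.57)
44868 + (m - 20238)/(24301 + O(-13, -89)) = 44868 + (3*sqrt(1262) - 20238)/(24301 + ((1/63)*(-89) + (1/63)*(-13))) = 44868 + (-20238 + 3*sqrt(1262))/(24301 + (-89/63 - 13/63)) = 44868 + (-20238 + 3*sqrt(1262))/(24301 - 34/21) = 44868 + (-20238 + 3*sqrt(1262))/(510287/21) = 44868 + (-20238 + 3*sqrt(1262))*(21/510287) = 44868 + (-424998/510287 + 63*sqrt(1262)/510287) = 22895132118/510287 + 63*sqrt(1262)/510287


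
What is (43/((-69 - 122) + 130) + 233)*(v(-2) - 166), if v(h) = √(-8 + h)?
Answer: -2352220/61 + 14170*I*√10/61 ≈ -38561.0 + 734.58*I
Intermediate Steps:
(43/((-69 - 122) + 130) + 233)*(v(-2) - 166) = (43/((-69 - 122) + 130) + 233)*(√(-8 - 2) - 166) = (43/(-191 + 130) + 233)*(√(-10) - 166) = (43/(-61) + 233)*(I*√10 - 166) = (43*(-1/61) + 233)*(-166 + I*√10) = (-43/61 + 233)*(-166 + I*√10) = 14170*(-166 + I*√10)/61 = -2352220/61 + 14170*I*√10/61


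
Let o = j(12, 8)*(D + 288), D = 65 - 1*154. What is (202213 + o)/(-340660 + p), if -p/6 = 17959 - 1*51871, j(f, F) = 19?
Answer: -102997/68594 ≈ -1.5015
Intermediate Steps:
D = -89 (D = 65 - 154 = -89)
o = 3781 (o = 19*(-89 + 288) = 19*199 = 3781)
p = 203472 (p = -6*(17959 - 1*51871) = -6*(17959 - 51871) = -6*(-33912) = 203472)
(202213 + o)/(-340660 + p) = (202213 + 3781)/(-340660 + 203472) = 205994/(-137188) = 205994*(-1/137188) = -102997/68594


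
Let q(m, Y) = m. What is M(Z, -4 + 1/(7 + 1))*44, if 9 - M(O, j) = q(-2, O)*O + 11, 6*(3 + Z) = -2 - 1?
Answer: -396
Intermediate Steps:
Z = -7/2 (Z = -3 + (-2 - 1)/6 = -3 + (1/6)*(-3) = -3 - 1/2 = -7/2 ≈ -3.5000)
M(O, j) = -2 + 2*O (M(O, j) = 9 - (-2*O + 11) = 9 - (11 - 2*O) = 9 + (-11 + 2*O) = -2 + 2*O)
M(Z, -4 + 1/(7 + 1))*44 = (-2 + 2*(-7/2))*44 = (-2 - 7)*44 = -9*44 = -396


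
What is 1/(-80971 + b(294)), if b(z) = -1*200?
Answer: -1/81171 ≈ -1.2320e-5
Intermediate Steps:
b(z) = -200
1/(-80971 + b(294)) = 1/(-80971 - 200) = 1/(-81171) = -1/81171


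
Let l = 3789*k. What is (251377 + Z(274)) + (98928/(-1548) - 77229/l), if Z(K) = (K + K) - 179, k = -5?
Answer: 22781373633/90515 ≈ 2.5169e+5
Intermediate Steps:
l = -18945 (l = 3789*(-5) = -18945)
Z(K) = -179 + 2*K (Z(K) = 2*K - 179 = -179 + 2*K)
(251377 + Z(274)) + (98928/(-1548) - 77229/l) = (251377 + (-179 + 2*274)) + (98928/(-1548) - 77229/(-18945)) = (251377 + (-179 + 548)) + (98928*(-1/1548) - 77229*(-1/18945)) = (251377 + 369) + (-2748/43 + 8581/2105) = 251746 - 5415557/90515 = 22781373633/90515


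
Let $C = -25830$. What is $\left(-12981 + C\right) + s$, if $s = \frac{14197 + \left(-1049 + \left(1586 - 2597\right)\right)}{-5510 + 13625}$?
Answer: $- \frac{314939128}{8115} \approx -38810.0$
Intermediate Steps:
$s = \frac{12137}{8115}$ ($s = \frac{14197 + \left(-1049 + \left(1586 - 2597\right)\right)}{8115} = \left(14197 - 2060\right) \frac{1}{8115} = 12137 \cdot \frac{1}{8115} = \frac{12137}{8115} \approx 1.4956$)
$\left(-12981 + C\right) + s = \left(-12981 - 25830\right) + \frac{12137}{8115} = -38811 + \frac{12137}{8115} = - \frac{314939128}{8115}$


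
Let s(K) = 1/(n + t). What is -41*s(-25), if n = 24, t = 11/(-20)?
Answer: -820/469 ≈ -1.7484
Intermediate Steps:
t = -11/20 (t = 11*(-1/20) = -11/20 ≈ -0.55000)
s(K) = 20/469 (s(K) = 1/(24 - 11/20) = 1/(469/20) = 20/469)
-41*s(-25) = -41*20/469 = -820/469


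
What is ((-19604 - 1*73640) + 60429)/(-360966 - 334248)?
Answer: 32815/695214 ≈ 0.047201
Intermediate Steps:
((-19604 - 1*73640) + 60429)/(-360966 - 334248) = ((-19604 - 73640) + 60429)/(-695214) = (-93244 + 60429)*(-1/695214) = -32815*(-1/695214) = 32815/695214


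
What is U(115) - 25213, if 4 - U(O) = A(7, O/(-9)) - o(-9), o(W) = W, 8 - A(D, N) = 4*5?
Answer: -25206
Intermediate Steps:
A(D, N) = -12 (A(D, N) = 8 - 4*5 = 8 - 1*20 = 8 - 20 = -12)
U(O) = 7 (U(O) = 4 - (-12 - 1*(-9)) = 4 - (-12 + 9) = 4 - 1*(-3) = 4 + 3 = 7)
U(115) - 25213 = 7 - 25213 = -25206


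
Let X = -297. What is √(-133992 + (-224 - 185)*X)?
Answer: 3*I*√1391 ≈ 111.89*I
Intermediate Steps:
√(-133992 + (-224 - 185)*X) = √(-133992 + (-224 - 185)*(-297)) = √(-133992 - 409*(-297)) = √(-133992 + 121473) = √(-12519) = 3*I*√1391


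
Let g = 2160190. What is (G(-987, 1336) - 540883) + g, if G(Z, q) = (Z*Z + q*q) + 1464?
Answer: 4379836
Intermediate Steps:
G(Z, q) = 1464 + Z² + q² (G(Z, q) = (Z² + q²) + 1464 = 1464 + Z² + q²)
(G(-987, 1336) - 540883) + g = ((1464 + (-987)² + 1336²) - 540883) + 2160190 = ((1464 + 974169 + 1784896) - 540883) + 2160190 = (2760529 - 540883) + 2160190 = 2219646 + 2160190 = 4379836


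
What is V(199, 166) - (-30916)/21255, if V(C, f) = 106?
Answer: 2283946/21255 ≈ 107.45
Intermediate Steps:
V(199, 166) - (-30916)/21255 = 106 - (-30916)/21255 = 106 - 1*(-30916/21255) = 106 + 30916/21255 = 2283946/21255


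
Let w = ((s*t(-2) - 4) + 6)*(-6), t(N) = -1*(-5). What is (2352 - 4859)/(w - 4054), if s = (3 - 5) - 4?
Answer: 2507/3886 ≈ 0.64514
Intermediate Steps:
t(N) = 5
s = -6 (s = -2 - 4 = -6)
w = 168 (w = ((-6*5 - 4) + 6)*(-6) = ((-30 - 4) + 6)*(-6) = (-34 + 6)*(-6) = -28*(-6) = 168)
(2352 - 4859)/(w - 4054) = (2352 - 4859)/(168 - 4054) = -2507/(-3886) = -2507*(-1/3886) = 2507/3886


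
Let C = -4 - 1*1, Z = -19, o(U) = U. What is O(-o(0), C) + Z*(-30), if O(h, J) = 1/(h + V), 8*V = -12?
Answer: 1708/3 ≈ 569.33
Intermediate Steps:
V = -3/2 (V = (⅛)*(-12) = -3/2 ≈ -1.5000)
C = -5 (C = -4 - 1 = -5)
O(h, J) = 1/(-3/2 + h) (O(h, J) = 1/(h - 3/2) = 1/(-3/2 + h))
O(-o(0), C) + Z*(-30) = 2/(-3 + 2*(-1*0)) - 19*(-30) = 2/(-3 + 2*0) + 570 = 2/(-3 + 0) + 570 = 2/(-3) + 570 = 2*(-⅓) + 570 = -⅔ + 570 = 1708/3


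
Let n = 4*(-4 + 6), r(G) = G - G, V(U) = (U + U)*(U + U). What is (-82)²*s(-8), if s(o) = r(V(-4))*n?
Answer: 0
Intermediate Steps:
V(U) = 4*U² (V(U) = (2*U)*(2*U) = 4*U²)
r(G) = 0
n = 8 (n = 4*2 = 8)
s(o) = 0 (s(o) = 0*8 = 0)
(-82)²*s(-8) = (-82)²*0 = 6724*0 = 0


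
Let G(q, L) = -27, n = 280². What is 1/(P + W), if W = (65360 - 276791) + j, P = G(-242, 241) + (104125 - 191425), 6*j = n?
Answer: -3/857074 ≈ -3.5003e-6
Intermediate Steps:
n = 78400
j = 39200/3 (j = (⅙)*78400 = 39200/3 ≈ 13067.)
P = -87327 (P = -27 + (104125 - 191425) = -27 - 87300 = -87327)
W = -595093/3 (W = (65360 - 276791) + 39200/3 = -211431 + 39200/3 = -595093/3 ≈ -1.9836e+5)
1/(P + W) = 1/(-87327 - 595093/3) = 1/(-857074/3) = -3/857074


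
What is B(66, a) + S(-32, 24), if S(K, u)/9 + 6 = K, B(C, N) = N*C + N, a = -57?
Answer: -4161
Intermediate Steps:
B(C, N) = N + C*N (B(C, N) = C*N + N = N + C*N)
S(K, u) = -54 + 9*K
B(66, a) + S(-32, 24) = -57*(1 + 66) + (-54 + 9*(-32)) = -57*67 + (-54 - 288) = -3819 - 342 = -4161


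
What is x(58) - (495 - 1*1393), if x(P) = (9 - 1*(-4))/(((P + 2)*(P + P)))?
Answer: 6250093/6960 ≈ 898.00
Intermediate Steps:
x(P) = 13/(2*P*(2 + P)) (x(P) = (9 + 4)/(((2 + P)*(2*P))) = 13/((2*P*(2 + P))) = 13*(1/(2*P*(2 + P))) = 13/(2*P*(2 + P)))
x(58) - (495 - 1*1393) = (13/2)/(58*(2 + 58)) - (495 - 1*1393) = (13/2)*(1/58)/60 - (495 - 1393) = (13/2)*(1/58)*(1/60) - 1*(-898) = 13/6960 + 898 = 6250093/6960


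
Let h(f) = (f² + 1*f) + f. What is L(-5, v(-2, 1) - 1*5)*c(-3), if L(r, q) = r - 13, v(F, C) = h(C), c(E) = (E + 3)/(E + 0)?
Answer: 0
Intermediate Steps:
h(f) = f² + 2*f (h(f) = (f² + f) + f = (f + f²) + f = f² + 2*f)
c(E) = (3 + E)/E
v(F, C) = C*(2 + C)
L(r, q) = -13 + r
L(-5, v(-2, 1) - 1*5)*c(-3) = (-13 - 5)*((3 - 3)/(-3)) = -(-6)*0 = -18*0 = 0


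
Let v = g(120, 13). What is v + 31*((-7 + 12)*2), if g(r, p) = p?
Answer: 323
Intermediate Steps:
v = 13
v + 31*((-7 + 12)*2) = 13 + 31*((-7 + 12)*2) = 13 + 31*(5*2) = 13 + 31*10 = 13 + 310 = 323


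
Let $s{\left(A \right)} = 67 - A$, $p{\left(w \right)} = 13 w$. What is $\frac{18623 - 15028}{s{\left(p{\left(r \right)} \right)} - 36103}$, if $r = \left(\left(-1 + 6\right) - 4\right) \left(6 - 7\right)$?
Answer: $- \frac{3595}{36023} \approx -0.099797$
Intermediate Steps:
$r = -1$ ($r = \left(5 - 4\right) \left(-1\right) = 1 \left(-1\right) = -1$)
$\frac{18623 - 15028}{s{\left(p{\left(r \right)} \right)} - 36103} = \frac{18623 - 15028}{\left(67 - 13 \left(-1\right)\right) - 36103} = \frac{3595}{\left(67 - -13\right) - 36103} = \frac{3595}{\left(67 + 13\right) - 36103} = \frac{3595}{80 - 36103} = \frac{3595}{-36023} = 3595 \left(- \frac{1}{36023}\right) = - \frac{3595}{36023}$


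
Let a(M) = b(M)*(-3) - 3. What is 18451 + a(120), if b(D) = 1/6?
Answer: 36895/2 ≈ 18448.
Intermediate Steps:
b(D) = 1/6
a(M) = -7/2 (a(M) = (1/6)*(-3) - 3 = -1/2 - 3 = -7/2)
18451 + a(120) = 18451 - 7/2 = 36895/2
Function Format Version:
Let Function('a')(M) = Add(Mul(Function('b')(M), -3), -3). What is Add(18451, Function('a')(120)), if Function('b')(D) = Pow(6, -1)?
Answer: Rational(36895, 2) ≈ 18448.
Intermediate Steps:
Function('b')(D) = Rational(1, 6)
Function('a')(M) = Rational(-7, 2) (Function('a')(M) = Add(Mul(Rational(1, 6), -3), -3) = Add(Rational(-1, 2), -3) = Rational(-7, 2))
Add(18451, Function('a')(120)) = Add(18451, Rational(-7, 2)) = Rational(36895, 2)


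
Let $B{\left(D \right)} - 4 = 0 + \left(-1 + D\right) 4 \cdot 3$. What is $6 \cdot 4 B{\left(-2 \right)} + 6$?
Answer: $-762$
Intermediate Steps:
$B{\left(D \right)} = -8 + 12 D$ ($B{\left(D \right)} = 4 + \left(0 + \left(-1 + D\right) 4 \cdot 3\right) = 4 + \left(0 + \left(-4 + 4 D\right) 3\right) = 4 + \left(0 + \left(-12 + 12 D\right)\right) = 4 + \left(-12 + 12 D\right) = -8 + 12 D$)
$6 \cdot 4 B{\left(-2 \right)} + 6 = 6 \cdot 4 \left(-8 + 12 \left(-2\right)\right) + 6 = 6 \cdot 4 \left(-8 - 24\right) + 6 = 6 \cdot 4 \left(-32\right) + 6 = 6 \left(-128\right) + 6 = -768 + 6 = -762$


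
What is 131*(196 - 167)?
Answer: 3799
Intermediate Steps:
131*(196 - 167) = 131*29 = 3799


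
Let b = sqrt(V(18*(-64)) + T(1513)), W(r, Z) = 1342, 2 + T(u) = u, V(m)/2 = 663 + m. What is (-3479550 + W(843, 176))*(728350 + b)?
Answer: -2533352796800 - 3478208*sqrt(533) ≈ -2.5334e+12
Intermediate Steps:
V(m) = 1326 + 2*m (V(m) = 2*(663 + m) = 1326 + 2*m)
T(u) = -2 + u
b = sqrt(533) (b = sqrt((1326 + 2*(18*(-64))) + (-2 + 1513)) = sqrt((1326 + 2*(-1152)) + 1511) = sqrt((1326 - 2304) + 1511) = sqrt(-978 + 1511) = sqrt(533) ≈ 23.087)
(-3479550 + W(843, 176))*(728350 + b) = (-3479550 + 1342)*(728350 + sqrt(533)) = -3478208*(728350 + sqrt(533)) = -2533352796800 - 3478208*sqrt(533)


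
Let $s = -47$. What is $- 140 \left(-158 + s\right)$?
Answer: $28700$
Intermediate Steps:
$- 140 \left(-158 + s\right) = - 140 \left(-158 - 47\right) = \left(-140\right) \left(-205\right) = 28700$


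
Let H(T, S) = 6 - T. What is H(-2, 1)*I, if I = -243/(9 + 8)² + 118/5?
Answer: 263096/1445 ≈ 182.07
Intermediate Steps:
I = 32887/1445 (I = -243/(17²) + 118*(⅕) = -243/289 + 118/5 = 32887/1445 ≈ 22.759)
H(-2, 1)*I = (6 - 1*(-2))*(32887/1445) = (6 + 2)*(32887/1445) = 8*(32887/1445) = 263096/1445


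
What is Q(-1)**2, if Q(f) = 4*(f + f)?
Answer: 64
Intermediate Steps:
Q(f) = 8*f (Q(f) = 4*(2*f) = 8*f)
Q(-1)**2 = (8*(-1))**2 = (-8)**2 = 64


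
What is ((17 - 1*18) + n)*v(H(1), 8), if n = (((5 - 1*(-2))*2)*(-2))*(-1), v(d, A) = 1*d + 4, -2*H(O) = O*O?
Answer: 189/2 ≈ 94.500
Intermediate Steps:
H(O) = -O²/2 (H(O) = -O*O/2 = -O²/2)
v(d, A) = 4 + d (v(d, A) = d + 4 = 4 + d)
n = 28 (n = (((5 + 2)*2)*(-2))*(-1) = ((7*2)*(-2))*(-1) = (14*(-2))*(-1) = -28*(-1) = 28)
((17 - 1*18) + n)*v(H(1), 8) = ((17 - 1*18) + 28)*(4 - ½*1²) = ((17 - 18) + 28)*(4 - ½*1) = (-1 + 28)*(4 - ½) = 27*(7/2) = 189/2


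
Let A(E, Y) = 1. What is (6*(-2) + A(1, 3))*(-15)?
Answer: 165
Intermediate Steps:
(6*(-2) + A(1, 3))*(-15) = (6*(-2) + 1)*(-15) = (-12 + 1)*(-15) = -11*(-15) = 165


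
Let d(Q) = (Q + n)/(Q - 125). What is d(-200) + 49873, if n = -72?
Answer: 16208997/325 ≈ 49874.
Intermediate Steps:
d(Q) = (-72 + Q)/(-125 + Q) (d(Q) = (Q - 72)/(Q - 125) = (-72 + Q)/(-125 + Q))
d(-200) + 49873 = (-72 - 200)/(-125 - 200) + 49873 = -272/(-325) + 49873 = -1/325*(-272) + 49873 = 272/325 + 49873 = 16208997/325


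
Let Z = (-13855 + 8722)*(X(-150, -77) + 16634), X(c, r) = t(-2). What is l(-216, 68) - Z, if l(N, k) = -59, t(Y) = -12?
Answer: 85320667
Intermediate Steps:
X(c, r) = -12
Z = -85320726 (Z = (-13855 + 8722)*(-12 + 16634) = -5133*16622 = -85320726)
l(-216, 68) - Z = -59 - 1*(-85320726) = -59 + 85320726 = 85320667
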